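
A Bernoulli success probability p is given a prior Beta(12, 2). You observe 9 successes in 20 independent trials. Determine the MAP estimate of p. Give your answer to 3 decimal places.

p̂_MAP = 0.625

Prior: Beta(12, 2).
Data: 9 successes in 20 trials. The binomial likelihood contributes p^9(1−p)^11, so the posterior is Beta(12+9, 2+11) = Beta(21, 13).
For Beta(a, b) with a, b > 1 the mode is (a−1)/(a+b−2) = 20/32 ≈ 0.625.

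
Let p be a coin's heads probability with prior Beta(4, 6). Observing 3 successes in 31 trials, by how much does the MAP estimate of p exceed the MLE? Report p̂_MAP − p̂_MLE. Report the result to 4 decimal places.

MAP − MLE = 0.0571

Posterior is Beta(7, 34); MAP = (7−1)/(41−2) = 6/39 ≈ 0.15385.
MLE ignores the prior: p̂_MLE = k/n = 3/31 ≈ 0.09677.
Difference = 6/39 − 3/31 = 23/403 ≈ 0.0571.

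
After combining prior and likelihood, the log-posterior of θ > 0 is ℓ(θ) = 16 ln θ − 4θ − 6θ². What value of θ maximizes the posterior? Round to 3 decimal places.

ℓ'(θ) = 16/θ − 4 − 12θ. Setting this to zero and multiplying by θ: 12θ² + 4θ − 16 = 0.
θ = (−4 + √(4² + 4·12·16)) / (2·12) = (−4 + √784) / 24 = (−4 + 28)/24 = 1.
ℓ''(θ) = −16/θ² − 12 < 0, confirming a maximum.

θ̂_MAP = 1.000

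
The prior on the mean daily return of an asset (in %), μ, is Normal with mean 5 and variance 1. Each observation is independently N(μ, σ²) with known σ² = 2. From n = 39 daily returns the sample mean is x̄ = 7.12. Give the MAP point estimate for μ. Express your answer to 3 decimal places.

n = 39, x̄ = 7.12.
For a Normal prior and Normal likelihood with known variance, the posterior is Normal; its mode equals its mean, the precision-weighted average.
Prior precision 1/σ₀² = 1/1 = 1; data precision n/σ² = 39/2 = 19.5.
μ̂ = (1·5 + 19.5·7.12) / (1 + 19.5) = 143.84/20.5 = 7192/1025 ≈ 7.017.

μ̂_MAP = 7.017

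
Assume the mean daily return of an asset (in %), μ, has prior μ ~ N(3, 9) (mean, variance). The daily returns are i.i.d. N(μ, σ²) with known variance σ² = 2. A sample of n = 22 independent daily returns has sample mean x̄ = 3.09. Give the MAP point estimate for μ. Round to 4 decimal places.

μ̂_MAP = 3.0891

n = 22, x̄ = 3.09.
For a Normal prior and Normal likelihood with known variance, the posterior is Normal; its mode equals its mean, the precision-weighted average.
Prior precision 1/σ₀² = 1/9; data precision n/σ² = 22/2 = 11.
μ̂ = ((1/9)·3 + 11·3.09) / (1/9 + 11) = (10297/300)/(100/9) = 3.0891.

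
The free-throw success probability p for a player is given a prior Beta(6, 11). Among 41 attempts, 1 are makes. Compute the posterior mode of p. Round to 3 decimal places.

Prior: Beta(6, 11).
Data: 1 success in 41 trials. The binomial likelihood contributes p(1−p)^40, so the posterior is Beta(6+1, 11+40) = Beta(7, 51).
For Beta(a, b) with a, b > 1 the mode is (a−1)/(a+b−2) = 6/56 ≈ 0.107.

p̂_MAP = 0.107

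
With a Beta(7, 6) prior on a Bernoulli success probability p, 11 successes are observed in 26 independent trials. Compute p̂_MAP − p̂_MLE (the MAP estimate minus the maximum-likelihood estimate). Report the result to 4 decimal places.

Posterior is Beta(18, 21); MAP = (18−1)/(39−2) = 17/37 ≈ 0.45946.
MLE ignores the prior: p̂_MLE = k/n = 11/26 ≈ 0.42308.
Difference = 17/37 − 11/26 = 35/962 ≈ 0.0364.

MAP − MLE = 0.0364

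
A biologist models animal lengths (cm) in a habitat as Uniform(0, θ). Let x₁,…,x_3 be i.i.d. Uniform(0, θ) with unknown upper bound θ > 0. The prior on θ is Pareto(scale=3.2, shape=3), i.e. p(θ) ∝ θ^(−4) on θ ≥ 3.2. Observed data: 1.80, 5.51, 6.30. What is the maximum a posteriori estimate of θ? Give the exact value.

The Uniform(0, θ) likelihood is θ^(−n) for θ ≥ max(xᵢ), zero otherwise. Here max(xᵢ) = 6.30.
Posterior ∝ θ^(−4) · θ^(−3) = θ^(−7) on θ ≥ max(3.2, 6.30) = 6.30.
This density is strictly decreasing in θ, so the posterior mode lies at the lower boundary of the support.

θ̂_MAP = 6.30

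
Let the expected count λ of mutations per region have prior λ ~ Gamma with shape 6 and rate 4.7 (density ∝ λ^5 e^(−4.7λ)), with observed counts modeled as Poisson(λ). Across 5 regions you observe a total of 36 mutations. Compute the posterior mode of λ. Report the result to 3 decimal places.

λ̂_MAP = 4.227

Σxᵢ = 36, n = 5.
Posterior ∝ λ^5e^(−4.7λ) · λ^36e^(−5λ) = λ^41e^(−9.7λ), i.e. Gamma(shape=42, rate=9.7).
The mode of a Gamma(a, b) with a ≥ 1 (shape–rate) is (a−1)/b = 41/9.7 ≈ 4.227.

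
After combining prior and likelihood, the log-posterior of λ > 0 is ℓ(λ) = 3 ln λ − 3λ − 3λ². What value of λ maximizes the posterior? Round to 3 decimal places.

λ̂_MAP = 0.500

ℓ'(λ) = 3/λ − 3 − 6λ. Setting this to zero and multiplying by λ: 6λ² + 3λ − 3 = 0.
λ = (−3 + √(3² + 4·6·3)) / (2·6) = (−3 + √81) / 12 = (−3 + 9)/12 = 1/2.
ℓ''(λ) = −3/λ² − 6 < 0, confirming a maximum.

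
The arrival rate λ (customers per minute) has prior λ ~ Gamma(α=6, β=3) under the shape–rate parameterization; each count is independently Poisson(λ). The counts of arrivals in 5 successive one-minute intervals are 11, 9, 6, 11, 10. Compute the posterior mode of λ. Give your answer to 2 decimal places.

λ̂_MAP = 6.50

Σxᵢ = 11+9+6+11+10 = 47, with n = 5.
Posterior ∝ λ^5e^(−3λ) · λ^47e^(−5λ) = λ^52e^(−8λ), i.e. Gamma(shape=53, rate=8).
The mode of a Gamma(a, b) with a ≥ 1 (shape–rate) is (a−1)/b = 52/8 ≈ 6.50.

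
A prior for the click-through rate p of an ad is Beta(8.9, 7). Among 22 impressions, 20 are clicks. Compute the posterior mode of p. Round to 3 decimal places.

p̂_MAP = 0.777

Prior: Beta(8.9, 7).
Data: 20 successes in 22 trials. The binomial likelihood contributes p^20(1−p)^2, so the posterior is Beta(8.9+20, 7+2) = Beta(28.9, 9).
For Beta(a, b) with a, b > 1 the mode is (a−1)/(a+b−2) = 27.9/35.9 ≈ 0.777.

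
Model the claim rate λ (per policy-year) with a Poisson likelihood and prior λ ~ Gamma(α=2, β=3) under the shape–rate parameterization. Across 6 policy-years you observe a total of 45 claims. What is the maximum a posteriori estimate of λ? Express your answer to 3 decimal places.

Σxᵢ = 45, n = 6.
Posterior ∝ λe^(−3λ) · λ^45e^(−6λ) = λ^46e^(−9λ), i.e. Gamma(shape=47, rate=9).
The mode of a Gamma(a, b) with a ≥ 1 (shape–rate) is (a−1)/b = 46/9 ≈ 5.111.

λ̂_MAP = 5.111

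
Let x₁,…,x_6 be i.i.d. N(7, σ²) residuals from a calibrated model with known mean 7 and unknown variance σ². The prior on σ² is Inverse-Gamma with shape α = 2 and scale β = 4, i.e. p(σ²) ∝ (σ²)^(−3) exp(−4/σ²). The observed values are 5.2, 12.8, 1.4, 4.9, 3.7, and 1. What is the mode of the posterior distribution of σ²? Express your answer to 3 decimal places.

Sum of squared deviations about the known mean: SS = (5.2−7)² + (12.8−7)² + (1.4−7)² + (4.9−7)² + (3.7−7)² + (1−7)² = 119.54.
The Normal likelihood contributes (σ²)^(−n/2) exp(−SS/(2σ²)), so the posterior is Inverse-Gamma(α + n/2, β + SS/2) = Inverse-Gamma(5, 63.77).
The mode of Inverse-Gamma(a, b) is b/(a+1) = 63.77/6 ≈ 10.628.

σ̂²_MAP = 10.628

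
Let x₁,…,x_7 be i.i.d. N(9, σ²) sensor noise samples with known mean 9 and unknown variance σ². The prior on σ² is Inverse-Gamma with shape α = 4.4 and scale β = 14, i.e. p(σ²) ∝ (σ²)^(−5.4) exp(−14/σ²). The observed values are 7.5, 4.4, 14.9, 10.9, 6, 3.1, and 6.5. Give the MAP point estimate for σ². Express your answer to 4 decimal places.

Sum of squared deviations about the known mean: SS = (7.5−9)² + (4.4−9)² + (14.9−9)² + (10.9−9)² + (6−9)² + (3.1−9)² + (6.5−9)² = 111.89.
The Normal likelihood contributes (σ²)^(−n/2) exp(−SS/(2σ²)), so the posterior is Inverse-Gamma(α + n/2, β + SS/2) = Inverse-Gamma(7.9, 69.945).
The mode of Inverse-Gamma(a, b) is b/(a+1) = 69.945/8.9 ≈ 7.8590.

σ̂²_MAP = 7.8590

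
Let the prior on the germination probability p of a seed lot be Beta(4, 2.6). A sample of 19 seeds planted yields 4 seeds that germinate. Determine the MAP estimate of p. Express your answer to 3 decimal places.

Prior: Beta(4, 2.6).
Data: 4 successes in 19 trials. The binomial likelihood contributes p^4(1−p)^15, so the posterior is Beta(4+4, 2.6+15) = Beta(8, 17.6).
For Beta(a, b) with a, b > 1 the mode is (a−1)/(a+b−2) = 7/23.6 ≈ 0.297.

p̂_MAP = 0.297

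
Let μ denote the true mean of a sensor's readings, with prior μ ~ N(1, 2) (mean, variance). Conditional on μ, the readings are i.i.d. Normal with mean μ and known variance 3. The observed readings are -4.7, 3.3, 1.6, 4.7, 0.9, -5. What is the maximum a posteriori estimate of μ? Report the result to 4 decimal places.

μ̂_MAP = 0.3067

n = 6; x̄ = ((-4.7) + 3.3 + 1.6 + 4.7 + 0.9 + (-5))/6 = 0.8/6 = 2/15 ≈ 0.1333.
For a Normal prior and Normal likelihood with known variance, the posterior is Normal; its mode equals its mean, the precision-weighted average.
Prior precision 1/σ₀² = 1/2 = 0.5; data precision n/σ² = 6/3 = 2.
μ̂ = (0.5·1 + 2·(2/15)) / (0.5 + 2) = (23/30)/2.5 = 23/75 ≈ 0.3067.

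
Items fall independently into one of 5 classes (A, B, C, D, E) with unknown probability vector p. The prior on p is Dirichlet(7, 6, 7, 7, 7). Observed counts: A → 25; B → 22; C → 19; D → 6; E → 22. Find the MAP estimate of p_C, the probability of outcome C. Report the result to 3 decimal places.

The posterior is Dirichlet(αᵢ + nᵢ) = Dirichlet(32, 28, 26, 13, 29).
For a Dirichlet(a₁,…,a_K) with all aᵢ > 1, the mode has j-th component (aⱼ − 1)/(Σaᵢ − K).
Here Σaᵢ = 128 and K = 5, so p_C = (26 − 1)/(128 − 5) = 25/123 ≈ 0.203.

MAP estimate of p_C = 0.203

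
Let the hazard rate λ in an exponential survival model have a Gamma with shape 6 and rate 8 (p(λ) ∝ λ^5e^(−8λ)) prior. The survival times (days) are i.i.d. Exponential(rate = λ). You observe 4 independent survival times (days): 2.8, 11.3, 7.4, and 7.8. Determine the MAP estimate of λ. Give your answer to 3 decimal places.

The Exponential(rate=λ) likelihood is ∝ λ^n e^(−λΣtᵢ). Here n = 4 and Σtᵢ = 2.8 + 11.3 + 7.4 + 7.8 = 29.3.
Posterior ∝ λ^5e^(−8λ) · λ^4e^(−29.3λ) = λ^9e^(−37.3λ), i.e. Gamma(10, 37.3).
Mode = (a−1)/b = 9/37.3 ≈ 0.241.

λ̂_MAP = 0.241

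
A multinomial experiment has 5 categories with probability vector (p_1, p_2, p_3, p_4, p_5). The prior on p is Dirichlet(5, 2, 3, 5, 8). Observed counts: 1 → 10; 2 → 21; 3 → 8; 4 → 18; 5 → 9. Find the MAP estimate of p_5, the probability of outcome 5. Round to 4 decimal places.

MAP estimate: 0.1905

The posterior is Dirichlet(αᵢ + nᵢ) = Dirichlet(15, 23, 11, 23, 17).
For a Dirichlet(a₁,…,a_K) with all aᵢ > 1, the mode has j-th component (aⱼ − 1)/(Σaᵢ − K).
Here Σaᵢ = 89 and K = 5, so p_5 = (17 − 1)/(89 − 5) = 16/84 ≈ 0.1905.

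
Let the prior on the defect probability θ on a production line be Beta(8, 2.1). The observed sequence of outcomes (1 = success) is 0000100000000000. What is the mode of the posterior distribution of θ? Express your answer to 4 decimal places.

θ̂_MAP = 0.3320

Prior: Beta(8, 2.1).
Data: 1 success in 16 trials (from the sequence). The binomial likelihood contributes θ(1−θ)^15, so the posterior is Beta(8+1, 2.1+15) = Beta(9, 17.1).
For Beta(a, b) with a, b > 1 the mode is (a−1)/(a+b−2) = 8/24.1 ≈ 0.3320.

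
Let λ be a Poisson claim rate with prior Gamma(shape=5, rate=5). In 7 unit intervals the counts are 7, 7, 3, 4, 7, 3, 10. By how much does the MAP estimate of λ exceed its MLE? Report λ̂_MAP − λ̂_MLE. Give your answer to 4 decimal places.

MAP − MLE = -2.1071

Σxᵢ = 41. Posterior is Gamma(46, 12); MAP = (46−1)/12 = 45/12 ≈ 3.75000.
MLE = x̄ = 41/7 ≈ 5.85714.
Difference = 45/12 − 41/7 = -59/28 ≈ -2.1071.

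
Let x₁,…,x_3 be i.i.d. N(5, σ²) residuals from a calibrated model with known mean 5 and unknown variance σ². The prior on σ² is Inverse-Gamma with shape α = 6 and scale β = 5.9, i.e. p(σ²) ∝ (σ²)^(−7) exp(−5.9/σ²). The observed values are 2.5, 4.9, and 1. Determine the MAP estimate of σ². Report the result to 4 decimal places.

σ̂²_MAP = 2.0035

Sum of squared deviations about the known mean: SS = (2.5−5)² + (4.9−5)² + (1−5)² = 22.26.
The Normal likelihood contributes (σ²)^(−n/2) exp(−SS/(2σ²)), so the posterior is Inverse-Gamma(α + n/2, β + SS/2) = Inverse-Gamma(7.5, 17.03).
The mode of Inverse-Gamma(a, b) is b/(a+1) = 17.03/8.5 ≈ 2.0035.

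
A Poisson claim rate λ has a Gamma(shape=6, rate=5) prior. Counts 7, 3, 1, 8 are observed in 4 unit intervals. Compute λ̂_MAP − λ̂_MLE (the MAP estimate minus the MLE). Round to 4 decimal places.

Σxᵢ = 19. Posterior is Gamma(25, 9); MAP = (25−1)/9 = 24/9 ≈ 2.66667.
MLE = x̄ = 19/4 ≈ 4.75000.
Difference = 24/9 − 19/4 = -25/12 ≈ -2.0833.

MAP − MLE = -2.0833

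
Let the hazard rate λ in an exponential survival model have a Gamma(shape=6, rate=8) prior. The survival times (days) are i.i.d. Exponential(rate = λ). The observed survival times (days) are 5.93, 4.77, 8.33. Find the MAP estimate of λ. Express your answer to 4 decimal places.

λ̂_MAP = 0.2960

The Exponential(rate=λ) likelihood is ∝ λ^n e^(−λΣtᵢ). Here n = 3 and Σtᵢ = 5.93 + 4.77 + 8.33 = 19.03.
Posterior ∝ λ^5e^(−8λ) · λ^3e^(−19.03λ) = λ^8e^(−27.03λ), i.e. Gamma(9, 27.03).
Mode = (a−1)/b = 8/27.03 ≈ 0.2960.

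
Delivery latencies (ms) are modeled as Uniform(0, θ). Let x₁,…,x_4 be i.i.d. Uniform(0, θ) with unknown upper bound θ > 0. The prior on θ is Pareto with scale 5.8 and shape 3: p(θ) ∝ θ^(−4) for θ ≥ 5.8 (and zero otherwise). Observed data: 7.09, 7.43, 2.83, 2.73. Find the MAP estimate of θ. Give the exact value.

The Uniform(0, θ) likelihood is θ^(−n) for θ ≥ max(xᵢ), zero otherwise. Here max(xᵢ) = 7.43.
Posterior ∝ θ^(−4) · θ^(−4) = θ^(−8) on θ ≥ max(5.8, 7.43) = 7.43.
This density is strictly decreasing in θ, so the posterior mode lies at the lower boundary of the support.

θ̂_MAP = 7.43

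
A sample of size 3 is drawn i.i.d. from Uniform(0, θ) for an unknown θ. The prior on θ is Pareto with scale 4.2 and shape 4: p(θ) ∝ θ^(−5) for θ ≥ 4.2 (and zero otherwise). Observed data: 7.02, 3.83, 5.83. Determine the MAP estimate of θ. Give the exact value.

θ̂_MAP = 7.02

The Uniform(0, θ) likelihood is θ^(−n) for θ ≥ max(xᵢ), zero otherwise. Here max(xᵢ) = 7.02.
Posterior ∝ θ^(−5) · θ^(−3) = θ^(−8) on θ ≥ max(4.2, 7.02) = 7.02.
This density is strictly decreasing in θ, so the posterior mode lies at the lower boundary of the support.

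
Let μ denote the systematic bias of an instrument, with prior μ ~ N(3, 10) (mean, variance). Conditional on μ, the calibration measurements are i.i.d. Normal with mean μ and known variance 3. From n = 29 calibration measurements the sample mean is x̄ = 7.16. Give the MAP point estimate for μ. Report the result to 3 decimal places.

n = 29, x̄ = 7.16.
For a Normal prior and Normal likelihood with known variance, the posterior is Normal; its mode equals its mean, the precision-weighted average.
Prior precision 1/σ₀² = 1/10 = 0.1; data precision n/σ² = 29/3.
μ̂ = (0.1·3 + (29/3)·7.16) / (0.1 + 29/3) = (10427/150)/(293/30) = 10427/1465 ≈ 7.117.

μ̂_MAP = 7.117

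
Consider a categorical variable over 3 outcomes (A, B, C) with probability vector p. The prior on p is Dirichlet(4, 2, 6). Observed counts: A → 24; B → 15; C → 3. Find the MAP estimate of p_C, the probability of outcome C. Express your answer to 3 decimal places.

MAP estimate of p_C = 0.157

The posterior is Dirichlet(αᵢ + nᵢ) = Dirichlet(28, 17, 9).
For a Dirichlet(a₁,…,a_K) with all aᵢ > 1, the mode has j-th component (aⱼ − 1)/(Σaᵢ − K).
Here Σaᵢ = 54 and K = 3, so p_C = (9 − 1)/(54 − 3) = 8/51 ≈ 0.157.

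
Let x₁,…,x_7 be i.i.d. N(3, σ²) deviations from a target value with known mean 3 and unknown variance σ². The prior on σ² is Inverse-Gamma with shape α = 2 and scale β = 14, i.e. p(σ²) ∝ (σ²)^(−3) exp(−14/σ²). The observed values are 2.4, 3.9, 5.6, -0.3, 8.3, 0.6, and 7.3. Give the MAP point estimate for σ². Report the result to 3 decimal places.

σ̂²_MAP = 7.628

Sum of squared deviations about the known mean: SS = (2.4−3)² + (3.9−3)² + (5.6−3)² + (-0.3−3)² + (8.3−3)² + (0.6−3)² + (7.3−3)² = 71.16.
The Normal likelihood contributes (σ²)^(−n/2) exp(−SS/(2σ²)), so the posterior is Inverse-Gamma(α + n/2, β + SS/2) = Inverse-Gamma(5.5, 49.58).
The mode of Inverse-Gamma(a, b) is b/(a+1) = 49.58/6.5 ≈ 7.628.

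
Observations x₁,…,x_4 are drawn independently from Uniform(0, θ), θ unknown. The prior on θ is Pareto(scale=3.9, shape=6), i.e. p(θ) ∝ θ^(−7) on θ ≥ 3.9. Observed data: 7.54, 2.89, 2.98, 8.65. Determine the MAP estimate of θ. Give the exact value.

The Uniform(0, θ) likelihood is θ^(−n) for θ ≥ max(xᵢ), zero otherwise. Here max(xᵢ) = 8.65.
Posterior ∝ θ^(−7) · θ^(−4) = θ^(−11) on θ ≥ max(3.9, 8.65) = 8.65.
This density is strictly decreasing in θ, so the posterior mode lies at the lower boundary of the support.

θ̂_MAP = 8.65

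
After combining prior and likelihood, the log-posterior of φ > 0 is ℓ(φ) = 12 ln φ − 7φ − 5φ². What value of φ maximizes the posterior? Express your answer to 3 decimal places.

φ̂_MAP = 0.800

ℓ'(φ) = 12/φ − 7 − 10φ. Setting this to zero and multiplying by φ: 10φ² + 7φ − 12 = 0.
φ = (−7 + √(7² + 4·10·12)) / (2·10) = (−7 + √529) / 20 = (−7 + 23)/20 = 4/5.
ℓ''(φ) = −12/φ² − 10 < 0, confirming a maximum.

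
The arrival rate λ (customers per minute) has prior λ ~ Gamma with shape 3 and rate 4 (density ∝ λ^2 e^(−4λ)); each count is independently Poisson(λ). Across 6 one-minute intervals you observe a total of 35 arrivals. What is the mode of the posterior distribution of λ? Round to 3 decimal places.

Σxᵢ = 35, n = 6.
Posterior ∝ λ^2e^(−4λ) · λ^35e^(−6λ) = λ^37e^(−10λ), i.e. Gamma(shape=38, rate=10).
The mode of a Gamma(a, b) with a ≥ 1 (shape–rate) is (a−1)/b = 37/10 ≈ 3.700.

λ̂_MAP = 3.700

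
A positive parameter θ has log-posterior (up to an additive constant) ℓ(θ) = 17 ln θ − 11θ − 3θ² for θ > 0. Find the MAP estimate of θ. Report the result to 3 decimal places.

θ̂_MAP = 1.000

ℓ'(θ) = 17/θ − 11 − 6θ. Setting this to zero and multiplying by θ: 6θ² + 11θ − 17 = 0.
θ = (−11 + √(11² + 4·6·17)) / (2·6) = (−11 + √529) / 12 = (−11 + 23)/12 = 1.
ℓ''(θ) = −17/θ² − 6 < 0, confirming a maximum.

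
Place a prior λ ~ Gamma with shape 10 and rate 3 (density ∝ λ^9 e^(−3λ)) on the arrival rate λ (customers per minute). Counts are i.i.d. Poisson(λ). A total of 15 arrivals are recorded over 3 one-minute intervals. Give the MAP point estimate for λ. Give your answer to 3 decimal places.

Σxᵢ = 15, n = 3.
Posterior ∝ λ^9e^(−3λ) · λ^15e^(−3λ) = λ^24e^(−6λ), i.e. Gamma(shape=25, rate=6).
The mode of a Gamma(a, b) with a ≥ 1 (shape–rate) is (a−1)/b = 24/6 ≈ 4.000.

λ̂_MAP = 4.000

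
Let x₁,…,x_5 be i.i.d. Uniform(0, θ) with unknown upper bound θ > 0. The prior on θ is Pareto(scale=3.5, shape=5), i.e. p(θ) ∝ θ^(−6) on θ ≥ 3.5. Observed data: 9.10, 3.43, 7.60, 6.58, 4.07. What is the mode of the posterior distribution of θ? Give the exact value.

θ̂_MAP = 9.10

The Uniform(0, θ) likelihood is θ^(−n) for θ ≥ max(xᵢ), zero otherwise. Here max(xᵢ) = 9.10.
Posterior ∝ θ^(−6) · θ^(−5) = θ^(−11) on θ ≥ max(3.5, 9.10) = 9.10.
This density is strictly decreasing in θ, so the posterior mode lies at the lower boundary of the support.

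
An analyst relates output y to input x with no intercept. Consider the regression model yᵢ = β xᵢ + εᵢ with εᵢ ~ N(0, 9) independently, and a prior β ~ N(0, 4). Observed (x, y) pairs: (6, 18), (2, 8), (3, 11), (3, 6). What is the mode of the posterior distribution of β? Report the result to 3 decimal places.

log p(β | y) = −Σ(yᵢ − βxᵢ)²/(2·9) − β²/(2·4) + const.
Setting the derivative to zero: Σxᵢ(yᵢ − βxᵢ)/9 − β/4 = 0, so β = Σxᵢyᵢ / (Σxᵢ² + σ²/τ²).
Σxᵢyᵢ = 6·18 + 2·8 + 3·11 + 3·6 = 175; Σxᵢ² = 58; σ²/τ² = 2.25.
β̂_MAP = 175 / (58 + 2.25) = 175/60.25 ≈ 2.905.

β̂_MAP = 2.905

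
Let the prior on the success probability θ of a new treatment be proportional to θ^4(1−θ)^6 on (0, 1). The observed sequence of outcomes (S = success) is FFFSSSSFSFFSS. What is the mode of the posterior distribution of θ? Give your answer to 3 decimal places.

The prior density ∝ θ^4(1−θ)^6 is the kernel of Beta(5, 7).
Data: 7 successes in 13 trials (from the sequence). The binomial likelihood contributes θ^7(1−θ)^6, so the posterior is Beta(5+7, 7+6) = Beta(12, 13).
For Beta(a, b) with a, b > 1 the mode is (a−1)/(a+b−2) = 11/23 ≈ 0.478.

θ̂_MAP = 0.478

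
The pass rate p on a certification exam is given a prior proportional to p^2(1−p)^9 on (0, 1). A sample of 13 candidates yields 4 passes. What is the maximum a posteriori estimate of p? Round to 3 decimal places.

The prior density ∝ p^2(1−p)^9 is the kernel of Beta(3, 10).
Data: 4 successes in 13 trials. The binomial likelihood contributes p^4(1−p)^9, so the posterior is Beta(3+4, 10+9) = Beta(7, 19).
For Beta(a, b) with a, b > 1 the mode is (a−1)/(a+b−2) = 6/24 ≈ 0.250.

p̂_MAP = 0.250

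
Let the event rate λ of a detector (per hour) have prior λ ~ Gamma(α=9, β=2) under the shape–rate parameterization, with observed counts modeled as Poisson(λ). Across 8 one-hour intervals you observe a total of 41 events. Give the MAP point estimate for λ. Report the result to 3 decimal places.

Σxᵢ = 41, n = 8.
Posterior ∝ λ^8e^(−2λ) · λ^41e^(−8λ) = λ^49e^(−10λ), i.e. Gamma(shape=50, rate=10).
The mode of a Gamma(a, b) with a ≥ 1 (shape–rate) is (a−1)/b = 49/10 ≈ 4.900.

λ̂_MAP = 4.900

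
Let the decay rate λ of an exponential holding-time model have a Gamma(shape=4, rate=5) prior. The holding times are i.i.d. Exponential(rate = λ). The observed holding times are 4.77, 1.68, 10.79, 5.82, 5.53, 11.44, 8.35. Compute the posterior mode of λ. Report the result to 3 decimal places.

The Exponential(rate=λ) likelihood is ∝ λ^n e^(−λΣtᵢ). Here n = 7 and Σtᵢ = 4.77 + 1.68 + 10.79 + 5.82 + 5.53 + 11.44 + 8.35 = 48.38.
Posterior ∝ λ^3e^(−5λ) · λ^7e^(−48.38λ) = λ^10e^(−53.38λ), i.e. Gamma(11, 53.38).
Mode = (a−1)/b = 10/53.38 ≈ 0.187.

λ̂_MAP = 0.187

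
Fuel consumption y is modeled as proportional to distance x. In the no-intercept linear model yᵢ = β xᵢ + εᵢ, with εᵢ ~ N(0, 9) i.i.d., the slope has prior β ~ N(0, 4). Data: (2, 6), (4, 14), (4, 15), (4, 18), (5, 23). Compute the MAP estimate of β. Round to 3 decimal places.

log p(β | y) = −Σ(yᵢ − βxᵢ)²/(2·9) − β²/(2·4) + const.
Setting the derivative to zero: Σxᵢ(yᵢ − βxᵢ)/9 − β/4 = 0, so β = Σxᵢyᵢ / (Σxᵢ² + σ²/τ²).
Σxᵢyᵢ = 2·6 + 4·14 + 4·15 + 4·18 + 5·23 = 315; Σxᵢ² = 77; σ²/τ² = 2.25.
β̂_MAP = 315 / (77 + 2.25) = 315/79.25 ≈ 3.975.

β̂_MAP = 3.975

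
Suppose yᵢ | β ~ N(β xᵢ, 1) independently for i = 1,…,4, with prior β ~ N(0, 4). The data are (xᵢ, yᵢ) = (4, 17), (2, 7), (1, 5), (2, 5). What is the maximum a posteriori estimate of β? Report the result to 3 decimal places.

β̂_MAP = 3.842

log p(β | y) = −Σ(yᵢ − βxᵢ)²/(2·1) − β²/(2·4) + const.
Setting the derivative to zero: Σxᵢ(yᵢ − βxᵢ)/1 − β/4 = 0, so β = Σxᵢyᵢ / (Σxᵢ² + σ²/τ²).
Σxᵢyᵢ = 4·17 + 2·7 + 1·5 + 2·5 = 97; Σxᵢ² = 25; σ²/τ² = 0.25.
β̂_MAP = 97 / (25 + 0.25) = 97/25.25 ≈ 3.842.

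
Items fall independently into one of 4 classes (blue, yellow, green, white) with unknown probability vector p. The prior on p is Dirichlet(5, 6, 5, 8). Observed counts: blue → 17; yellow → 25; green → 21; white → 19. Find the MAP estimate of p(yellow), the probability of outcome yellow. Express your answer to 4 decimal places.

The posterior is Dirichlet(αᵢ + nᵢ) = Dirichlet(22, 31, 26, 27).
For a Dirichlet(a₁,…,a_K) with all aᵢ > 1, the mode has j-th component (aⱼ − 1)/(Σaᵢ − K).
Here Σaᵢ = 106 and K = 4, so p(yellow) = (31 − 1)/(106 − 4) = 30/102 ≈ 0.2941.

MAP estimate of p(yellow) = 0.2941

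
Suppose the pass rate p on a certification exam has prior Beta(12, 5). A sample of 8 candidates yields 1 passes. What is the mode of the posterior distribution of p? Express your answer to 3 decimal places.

p̂_MAP = 0.522

Prior: Beta(12, 5).
Data: 1 success in 8 trials. The binomial likelihood contributes p(1−p)^7, so the posterior is Beta(12+1, 5+7) = Beta(13, 12).
For Beta(a, b) with a, b > 1 the mode is (a−1)/(a+b−2) = 12/23 ≈ 0.522.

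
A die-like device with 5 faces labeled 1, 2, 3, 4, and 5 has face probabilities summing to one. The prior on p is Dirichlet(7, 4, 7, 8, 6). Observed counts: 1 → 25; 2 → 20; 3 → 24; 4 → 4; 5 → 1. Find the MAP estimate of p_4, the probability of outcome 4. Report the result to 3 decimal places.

The posterior is Dirichlet(αᵢ + nᵢ) = Dirichlet(32, 24, 31, 12, 7).
For a Dirichlet(a₁,…,a_K) with all aᵢ > 1, the mode has j-th component (aⱼ − 1)/(Σaᵢ − K).
Here Σaᵢ = 106 and K = 5, so p_4 = (12 − 1)/(106 − 5) = 11/101 ≈ 0.109.

MAP estimate: 0.109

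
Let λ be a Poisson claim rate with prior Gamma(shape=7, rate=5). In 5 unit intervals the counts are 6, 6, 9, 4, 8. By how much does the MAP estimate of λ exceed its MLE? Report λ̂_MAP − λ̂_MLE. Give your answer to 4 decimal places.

MAP − MLE = -2.7000

Σxᵢ = 33. Posterior is Gamma(40, 10); MAP = (40−1)/10 = 39/10 ≈ 3.90000.
MLE = x̄ = 33/5 ≈ 6.60000.
Difference = 39/10 − 33/5 = -27/10 ≈ -2.7000.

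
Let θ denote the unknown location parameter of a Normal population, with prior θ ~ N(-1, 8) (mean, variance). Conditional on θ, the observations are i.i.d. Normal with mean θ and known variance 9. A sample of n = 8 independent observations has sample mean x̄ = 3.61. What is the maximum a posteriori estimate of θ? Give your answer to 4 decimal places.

n = 8, x̄ = 3.61.
For a Normal prior and Normal likelihood with known variance, the posterior is Normal; its mode equals its mean, the precision-weighted average.
Prior precision 1/σ₀² = 1/8 = 0.125; data precision n/σ² = 8/9.
θ̂ = (0.125·(-1) + (8/9)·3.61) / (0.125 + 8/9) = (5551/1800)/(73/72) = 5551/1825 ≈ 3.0416.

θ̂_MAP = 3.0416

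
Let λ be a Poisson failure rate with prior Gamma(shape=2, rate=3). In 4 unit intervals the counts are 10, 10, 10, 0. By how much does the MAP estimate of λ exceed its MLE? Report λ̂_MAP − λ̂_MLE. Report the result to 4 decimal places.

MAP − MLE = -3.0714

Σxᵢ = 30. Posterior is Gamma(32, 7); MAP = (32−1)/7 = 31/7 ≈ 4.42857.
MLE = x̄ = 30/4 ≈ 7.50000.
Difference = 31/7 − 30/4 = -43/14 ≈ -3.0714.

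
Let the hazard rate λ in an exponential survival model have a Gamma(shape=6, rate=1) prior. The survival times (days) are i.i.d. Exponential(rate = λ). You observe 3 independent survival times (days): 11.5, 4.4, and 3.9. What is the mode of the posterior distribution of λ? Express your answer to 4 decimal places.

The Exponential(rate=λ) likelihood is ∝ λ^n e^(−λΣtᵢ). Here n = 3 and Σtᵢ = 11.5 + 4.4 + 3.9 = 19.8.
Posterior ∝ λ^5e^(−1λ) · λ^3e^(−19.8λ) = λ^8e^(−20.8λ), i.e. Gamma(9, 20.8).
Mode = (a−1)/b = 8/20.8 ≈ 0.3846.

λ̂_MAP = 0.3846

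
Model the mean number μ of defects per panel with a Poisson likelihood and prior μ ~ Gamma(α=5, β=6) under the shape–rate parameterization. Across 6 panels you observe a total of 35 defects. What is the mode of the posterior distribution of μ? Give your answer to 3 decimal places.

μ̂_MAP = 3.250

Σxᵢ = 35, n = 6.
Posterior ∝ μ^4e^(−6μ) · μ^35e^(−6μ) = μ^39e^(−12μ), i.e. Gamma(shape=40, rate=12).
The mode of a Gamma(a, b) with a ≥ 1 (shape–rate) is (a−1)/b = 39/12 ≈ 3.250.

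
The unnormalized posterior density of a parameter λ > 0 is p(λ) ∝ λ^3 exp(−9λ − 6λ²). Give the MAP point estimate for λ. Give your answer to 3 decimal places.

λ̂_MAP = 0.250

ℓ'(λ) = 3/λ − 9 − 12λ. Setting this to zero and multiplying by λ: 12λ² + 9λ − 3 = 0.
λ = (−9 + √(9² + 4·12·3)) / (2·12) = (−9 + √225) / 24 = (−9 + 15)/24 = 1/4.
ℓ''(λ) = −3/λ² − 12 < 0, confirming a maximum.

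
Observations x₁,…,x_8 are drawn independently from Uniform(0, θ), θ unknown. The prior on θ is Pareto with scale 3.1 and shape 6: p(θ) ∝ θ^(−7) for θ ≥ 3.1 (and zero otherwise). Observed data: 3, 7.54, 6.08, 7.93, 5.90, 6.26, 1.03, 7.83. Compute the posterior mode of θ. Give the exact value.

The Uniform(0, θ) likelihood is θ^(−n) for θ ≥ max(xᵢ), zero otherwise. Here max(xᵢ) = 7.93.
Posterior ∝ θ^(−7) · θ^(−8) = θ^(−15) on θ ≥ max(3.1, 7.93) = 7.93.
This density is strictly decreasing in θ, so the posterior mode lies at the lower boundary of the support.

θ̂_MAP = 7.93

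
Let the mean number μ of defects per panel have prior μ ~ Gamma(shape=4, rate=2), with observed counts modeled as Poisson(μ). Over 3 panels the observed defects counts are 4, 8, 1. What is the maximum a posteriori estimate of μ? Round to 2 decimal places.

Σxᵢ = 4+8+1 = 13, with n = 3.
Posterior ∝ μ^3e^(−2μ) · μ^13e^(−3μ) = μ^16e^(−5μ), i.e. Gamma(shape=17, rate=5).
The mode of a Gamma(a, b) with a ≥ 1 (shape–rate) is (a−1)/b = 16/5 ≈ 3.20.

μ̂_MAP = 3.20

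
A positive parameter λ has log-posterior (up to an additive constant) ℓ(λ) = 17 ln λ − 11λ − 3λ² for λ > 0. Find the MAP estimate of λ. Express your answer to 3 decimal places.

λ̂_MAP = 1.000

ℓ'(λ) = 17/λ − 11 − 6λ. Setting this to zero and multiplying by λ: 6λ² + 11λ − 17 = 0.
λ = (−11 + √(11² + 4·6·17)) / (2·6) = (−11 + √529) / 12 = (−11 + 23)/12 = 1.
ℓ''(λ) = −17/λ² − 6 < 0, confirming a maximum.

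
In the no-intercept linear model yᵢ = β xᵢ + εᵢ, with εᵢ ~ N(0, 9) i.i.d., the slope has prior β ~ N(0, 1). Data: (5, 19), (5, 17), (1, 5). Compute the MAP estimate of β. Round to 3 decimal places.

log p(β | y) = −Σ(yᵢ − βxᵢ)²/(2·9) − β²/(2·1) + const.
Setting the derivative to zero: Σxᵢ(yᵢ − βxᵢ)/9 − β/1 = 0, so β = Σxᵢyᵢ / (Σxᵢ² + σ²/τ²).
Σxᵢyᵢ = 5·19 + 5·17 + 1·5 = 185; Σxᵢ² = 51; σ²/τ² = 9.
β̂_MAP = 185 / (51 + 9) = 185/60 ≈ 3.083.

β̂_MAP = 3.083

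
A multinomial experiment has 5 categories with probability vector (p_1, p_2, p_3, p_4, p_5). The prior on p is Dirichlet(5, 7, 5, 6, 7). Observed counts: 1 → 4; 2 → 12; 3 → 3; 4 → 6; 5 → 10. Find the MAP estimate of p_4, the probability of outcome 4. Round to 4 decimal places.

The posterior is Dirichlet(αᵢ + nᵢ) = Dirichlet(9, 19, 8, 12, 17).
For a Dirichlet(a₁,…,a_K) with all aᵢ > 1, the mode has j-th component (aⱼ − 1)/(Σaᵢ − K).
Here Σaᵢ = 65 and K = 5, so p_4 = (12 − 1)/(65 − 5) = 11/60 ≈ 0.1833.

MAP estimate: 0.1833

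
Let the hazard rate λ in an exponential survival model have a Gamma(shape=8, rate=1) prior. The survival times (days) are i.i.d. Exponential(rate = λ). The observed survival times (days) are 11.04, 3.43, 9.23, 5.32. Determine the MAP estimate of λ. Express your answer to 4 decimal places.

The Exponential(rate=λ) likelihood is ∝ λ^n e^(−λΣtᵢ). Here n = 4 and Σtᵢ = 11.04 + 3.43 + 9.23 + 5.32 = 29.02.
Posterior ∝ λ^7e^(−1λ) · λ^4e^(−29.02λ) = λ^11e^(−30.02λ), i.e. Gamma(12, 30.02).
Mode = (a−1)/b = 11/30.02 ≈ 0.3664.

λ̂_MAP = 0.3664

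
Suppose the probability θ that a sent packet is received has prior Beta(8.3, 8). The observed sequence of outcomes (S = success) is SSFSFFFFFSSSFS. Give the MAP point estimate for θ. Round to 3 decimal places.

θ̂_MAP = 0.505

Prior: Beta(8.3, 8).
Data: 7 successes in 14 trials (from the sequence). The binomial likelihood contributes θ^7(1−θ)^7, so the posterior is Beta(8.3+7, 8+7) = Beta(15.3, 15).
For Beta(a, b) with a, b > 1 the mode is (a−1)/(a+b−2) = 14.3/28.3 ≈ 0.505.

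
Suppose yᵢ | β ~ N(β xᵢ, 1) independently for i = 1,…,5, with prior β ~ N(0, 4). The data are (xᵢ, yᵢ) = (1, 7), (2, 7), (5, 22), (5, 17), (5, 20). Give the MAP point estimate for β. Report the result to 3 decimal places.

log p(β | y) = −Σ(yᵢ − βxᵢ)²/(2·1) − β²/(2·4) + const.
Setting the derivative to zero: Σxᵢ(yᵢ − βxᵢ)/1 − β/4 = 0, so β = Σxᵢyᵢ / (Σxᵢ² + σ²/τ²).
Σxᵢyᵢ = 1·7 + 2·7 + 5·22 + 5·17 + 5·20 = 316; Σxᵢ² = 80; σ²/τ² = 0.25.
β̂_MAP = 316 / (80 + 0.25) = 316/80.25 ≈ 3.938.

β̂_MAP = 3.938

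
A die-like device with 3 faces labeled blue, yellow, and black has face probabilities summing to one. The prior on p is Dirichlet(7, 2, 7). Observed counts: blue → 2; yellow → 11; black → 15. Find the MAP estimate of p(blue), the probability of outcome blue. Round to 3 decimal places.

MAP estimate of p(blue) = 0.195

The posterior is Dirichlet(αᵢ + nᵢ) = Dirichlet(9, 13, 22).
For a Dirichlet(a₁,…,a_K) with all aᵢ > 1, the mode has j-th component (aⱼ − 1)/(Σaᵢ − K).
Here Σaᵢ = 44 and K = 3, so p(blue) = (9 − 1)/(44 − 3) = 8/41 ≈ 0.195.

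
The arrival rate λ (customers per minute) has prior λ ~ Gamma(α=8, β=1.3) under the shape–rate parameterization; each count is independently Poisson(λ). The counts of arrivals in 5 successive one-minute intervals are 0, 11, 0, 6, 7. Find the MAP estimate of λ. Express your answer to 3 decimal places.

λ̂_MAP = 4.921

Σxᵢ = 0+11+0+6+7 = 24, with n = 5.
Posterior ∝ λ^7e^(−1.3λ) · λ^24e^(−5λ) = λ^31e^(−6.3λ), i.e. Gamma(shape=32, rate=6.3).
The mode of a Gamma(a, b) with a ≥ 1 (shape–rate) is (a−1)/b = 31/6.3 ≈ 4.921.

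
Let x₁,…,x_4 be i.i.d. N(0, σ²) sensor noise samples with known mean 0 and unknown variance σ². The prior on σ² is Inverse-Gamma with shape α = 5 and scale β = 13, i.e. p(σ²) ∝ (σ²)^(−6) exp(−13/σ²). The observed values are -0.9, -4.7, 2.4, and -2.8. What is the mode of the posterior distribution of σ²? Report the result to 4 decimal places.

Sum of squared deviations about the known mean: SS = (-0.9−0)² + (-4.7−0)² + (2.4−0)² + (-2.8−0)² = 36.5.
The Normal likelihood contributes (σ²)^(−n/2) exp(−SS/(2σ²)), so the posterior is Inverse-Gamma(α + n/2, β + SS/2) = Inverse-Gamma(7, 31.25).
The mode of Inverse-Gamma(a, b) is b/(a+1) = 31.25/8 ≈ 3.9063.

σ̂²_MAP = 3.9063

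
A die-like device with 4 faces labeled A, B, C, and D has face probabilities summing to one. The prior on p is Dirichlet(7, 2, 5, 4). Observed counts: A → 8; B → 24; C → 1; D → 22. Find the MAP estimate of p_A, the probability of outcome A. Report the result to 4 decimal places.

MAP estimate of p_A = 0.2029

The posterior is Dirichlet(αᵢ + nᵢ) = Dirichlet(15, 26, 6, 26).
For a Dirichlet(a₁,…,a_K) with all aᵢ > 1, the mode has j-th component (aⱼ − 1)/(Σaᵢ − K).
Here Σaᵢ = 73 and K = 4, so p_A = (15 − 1)/(73 − 4) = 14/69 ≈ 0.2029.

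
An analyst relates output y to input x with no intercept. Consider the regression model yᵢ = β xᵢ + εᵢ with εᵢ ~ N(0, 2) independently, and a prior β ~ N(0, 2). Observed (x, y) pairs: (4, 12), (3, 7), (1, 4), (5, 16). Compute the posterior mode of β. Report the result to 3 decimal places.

log p(β | y) = −Σ(yᵢ − βxᵢ)²/(2·2) − β²/(2·2) + const.
Setting the derivative to zero: Σxᵢ(yᵢ − βxᵢ)/2 − β/2 = 0, so β = Σxᵢyᵢ / (Σxᵢ² + σ²/τ²).
Σxᵢyᵢ = 4·12 + 3·7 + 1·4 + 5·16 = 153; Σxᵢ² = 51; σ²/τ² = 1.
β̂_MAP = 153 / (51 + 1) = 153/52 ≈ 2.942.

β̂_MAP = 2.942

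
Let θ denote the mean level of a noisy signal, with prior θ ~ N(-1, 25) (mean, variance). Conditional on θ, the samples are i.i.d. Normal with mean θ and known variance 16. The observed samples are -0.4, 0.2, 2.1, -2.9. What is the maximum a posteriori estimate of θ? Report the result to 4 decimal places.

θ̂_MAP = -0.3534

n = 4; x̄ = ((-0.4) + 0.2 + 2.1 + (-2.9))/4 = -1/4 = -0.25.
For a Normal prior and Normal likelihood with known variance, the posterior is Normal; its mode equals its mean, the precision-weighted average.
Prior precision 1/σ₀² = 1/25 = 0.04; data precision n/σ² = 4/16 = 0.25.
θ̂ = (0.04·(-1) + 0.25·(-0.25)) / (0.04 + 0.25) = (-0.1025)/0.29 = -41/116 ≈ -0.3534.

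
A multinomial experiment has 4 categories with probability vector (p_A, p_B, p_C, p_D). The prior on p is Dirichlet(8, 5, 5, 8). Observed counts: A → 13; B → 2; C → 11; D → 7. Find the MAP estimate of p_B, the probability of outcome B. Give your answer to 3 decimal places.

The posterior is Dirichlet(αᵢ + nᵢ) = Dirichlet(21, 7, 16, 15).
For a Dirichlet(a₁,…,a_K) with all aᵢ > 1, the mode has j-th component (aⱼ − 1)/(Σaᵢ − K).
Here Σaᵢ = 59 and K = 4, so p_B = (7 − 1)/(59 − 4) = 6/55 ≈ 0.109.

MAP estimate of p_B = 0.109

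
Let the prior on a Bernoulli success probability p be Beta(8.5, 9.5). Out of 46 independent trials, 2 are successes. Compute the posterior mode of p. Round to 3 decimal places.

Prior: Beta(8.5, 9.5).
Data: 2 successes in 46 trials. The binomial likelihood contributes p^2(1−p)^44, so the posterior is Beta(8.5+2, 9.5+44) = Beta(10.5, 53.5).
For Beta(a, b) with a, b > 1 the mode is (a−1)/(a+b−2) = 9.5/62 ≈ 0.153.

p̂_MAP = 0.153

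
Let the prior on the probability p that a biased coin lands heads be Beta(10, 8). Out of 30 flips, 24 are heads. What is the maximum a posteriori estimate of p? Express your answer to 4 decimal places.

Prior: Beta(10, 8).
Data: 24 successes in 30 trials. The binomial likelihood contributes p^24(1−p)^6, so the posterior is Beta(10+24, 8+6) = Beta(34, 14).
For Beta(a, b) with a, b > 1 the mode is (a−1)/(a+b−2) = 33/46 ≈ 0.7174.

p̂_MAP = 0.7174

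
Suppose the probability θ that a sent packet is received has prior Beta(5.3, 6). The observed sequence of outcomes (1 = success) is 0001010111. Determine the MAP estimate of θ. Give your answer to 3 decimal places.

θ̂_MAP = 0.482

Prior: Beta(5.3, 6).
Data: 5 successes in 10 trials (from the sequence). The binomial likelihood contributes θ^5(1−θ)^5, so the posterior is Beta(5.3+5, 6+5) = Beta(10.3, 11).
For Beta(a, b) with a, b > 1 the mode is (a−1)/(a+b−2) = 9.3/19.3 ≈ 0.482.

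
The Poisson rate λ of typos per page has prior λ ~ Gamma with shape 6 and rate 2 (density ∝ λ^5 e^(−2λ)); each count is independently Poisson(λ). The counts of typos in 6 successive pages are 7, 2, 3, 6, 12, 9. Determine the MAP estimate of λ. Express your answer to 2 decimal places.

λ̂_MAP = 5.50

Σxᵢ = 7+2+3+6+12+9 = 39, with n = 6.
Posterior ∝ λ^5e^(−2λ) · λ^39e^(−6λ) = λ^44e^(−8λ), i.e. Gamma(shape=45, rate=8).
The mode of a Gamma(a, b) with a ≥ 1 (shape–rate) is (a−1)/b = 44/8 ≈ 5.50.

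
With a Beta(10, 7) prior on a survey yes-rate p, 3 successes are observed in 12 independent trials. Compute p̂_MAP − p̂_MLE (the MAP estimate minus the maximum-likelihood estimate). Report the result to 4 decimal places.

Posterior is Beta(13, 16); MAP = (13−1)/(29−2) = 12/27 ≈ 0.44444.
MLE ignores the prior: p̂_MLE = k/n = 3/12 ≈ 0.25000.
Difference = 12/27 − 3/12 = 7/36 ≈ 0.1944.

MAP − MLE = 0.1944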